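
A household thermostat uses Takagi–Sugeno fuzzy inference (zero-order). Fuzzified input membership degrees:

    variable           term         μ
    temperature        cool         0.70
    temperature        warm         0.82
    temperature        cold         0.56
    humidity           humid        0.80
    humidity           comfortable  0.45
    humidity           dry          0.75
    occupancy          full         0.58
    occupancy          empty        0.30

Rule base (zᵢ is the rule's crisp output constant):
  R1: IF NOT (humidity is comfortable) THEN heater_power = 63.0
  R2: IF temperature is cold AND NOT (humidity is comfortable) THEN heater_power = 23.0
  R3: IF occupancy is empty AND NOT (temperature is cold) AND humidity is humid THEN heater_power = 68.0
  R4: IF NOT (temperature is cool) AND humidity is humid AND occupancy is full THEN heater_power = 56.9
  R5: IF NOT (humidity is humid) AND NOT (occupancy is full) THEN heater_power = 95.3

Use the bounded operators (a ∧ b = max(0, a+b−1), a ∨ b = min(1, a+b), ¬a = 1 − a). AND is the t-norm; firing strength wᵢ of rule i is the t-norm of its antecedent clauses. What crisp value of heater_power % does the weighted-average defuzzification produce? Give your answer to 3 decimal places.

56.333

R1 (z=63.0): ¬comfortable=1−0.45=0.55 → w = 0.55
R2 (z=23.0): cold=0.56, ¬comfortable=1−0.45=0.55; AND[max(0, a+b−1)] → w = 0.11
R3 (z=68.0): empty=0.30, ¬cold=1−0.56=0.44, humid=0.80; AND[max(0, a+b−1)] → w = 0.00
R4 (z=56.9): ¬cool=1−0.70=0.30, humid=0.80, full=0.58; AND[max(0, a+b−1)] → w = 0.00
R5 (z=95.3): ¬humid=1−0.80=0.20, ¬full=1−0.58=0.42; AND[max(0, a+b−1)] → w = 0.00
Weighted average = (0.55·63.0 + 0.11·23.0 + 0.00·68.0 + 0.00·56.9 + 0.00·95.3) / (0.55 + 0.11 + 0.00 + 0.00 + 0.00)
  = 37.1800 / 0.6600 = 56.333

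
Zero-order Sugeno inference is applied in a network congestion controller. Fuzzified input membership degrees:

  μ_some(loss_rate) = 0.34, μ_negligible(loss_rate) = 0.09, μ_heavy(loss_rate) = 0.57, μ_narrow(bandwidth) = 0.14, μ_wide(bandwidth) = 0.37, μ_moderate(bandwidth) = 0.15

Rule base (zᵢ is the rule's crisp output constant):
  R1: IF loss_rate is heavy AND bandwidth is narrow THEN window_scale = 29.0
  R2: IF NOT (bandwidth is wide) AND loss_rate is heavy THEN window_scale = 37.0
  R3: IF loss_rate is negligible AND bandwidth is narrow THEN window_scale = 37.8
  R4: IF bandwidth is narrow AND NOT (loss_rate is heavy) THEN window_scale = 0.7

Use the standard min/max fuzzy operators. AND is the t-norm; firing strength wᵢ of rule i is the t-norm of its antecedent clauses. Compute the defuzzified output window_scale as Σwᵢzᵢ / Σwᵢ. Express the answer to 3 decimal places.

30.479

R1 (z=29.0): heavy=0.57, narrow=0.14; AND[min(a, b)] → w = 0.14
R2 (z=37.0): ¬wide=1−0.37=0.63, heavy=0.57; AND[min(a, b)] → w = 0.57
R3 (z=37.8): negligible=0.09, narrow=0.14; AND[min(a, b)] → w = 0.09
R4 (z=0.7): narrow=0.14, ¬heavy=1−0.57=0.43; AND[min(a, b)] → w = 0.14
Weighted average = (0.14·29.0 + 0.57·37.0 + 0.09·37.8 + 0.14·0.7) / (0.14 + 0.57 + 0.09 + 0.14)
  = 28.6500 / 0.9400 = 30.479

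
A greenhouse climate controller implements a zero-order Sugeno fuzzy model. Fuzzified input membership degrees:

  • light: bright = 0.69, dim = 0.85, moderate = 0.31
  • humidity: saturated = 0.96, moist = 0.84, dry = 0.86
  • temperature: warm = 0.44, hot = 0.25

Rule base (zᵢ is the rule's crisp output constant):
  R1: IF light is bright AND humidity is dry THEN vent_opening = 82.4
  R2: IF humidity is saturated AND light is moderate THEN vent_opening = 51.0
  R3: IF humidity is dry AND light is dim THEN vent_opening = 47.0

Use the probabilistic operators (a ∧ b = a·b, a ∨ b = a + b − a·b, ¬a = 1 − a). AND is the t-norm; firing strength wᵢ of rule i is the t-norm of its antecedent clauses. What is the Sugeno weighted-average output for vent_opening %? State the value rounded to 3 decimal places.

R1 (z=82.4): bright=0.69, dry=0.86; AND[a·b] → w = 0.5934
R2 (z=51.0): saturated=0.96, moderate=0.31; AND[a·b] → w = 0.2976
R3 (z=47.0): dry=0.86, dim=0.85; AND[a·b] → w = 0.7310
Weighted average = (0.5934·82.4 + 0.2976·51.0 + 0.7310·47.0) / (0.5934 + 0.2976 + 0.7310)
  = 98.4308 / 1.6220 = 60.685

60.685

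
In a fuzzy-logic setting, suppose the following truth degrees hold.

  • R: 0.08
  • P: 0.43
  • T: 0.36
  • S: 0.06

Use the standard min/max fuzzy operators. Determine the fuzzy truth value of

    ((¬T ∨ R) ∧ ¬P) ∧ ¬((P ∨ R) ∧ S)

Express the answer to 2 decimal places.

0.57

¬T = 1 − 0.36 = 0.64
¬T ∨ R = max(a, b) on (0.64, 0.08) = 0.64
¬P = 1 − 0.43 = 0.57
(¬T ∨ R) ∧ ¬P = min(a, b) on (0.64, 0.57) = 0.57
P ∨ R = max(a, b) on (0.43, 0.08) = 0.43
(P ∨ R) ∧ S = min(a, b) on (0.43, 0.06) = 0.06
¬((P ∨ R) ∧ S) = 1 − 0.06 = 0.94
((¬T ∨ R) ∧ ¬P) ∧ ¬((P ∨ R) ∧ S) = min(a, b) on (0.57, 0.94) = 0.57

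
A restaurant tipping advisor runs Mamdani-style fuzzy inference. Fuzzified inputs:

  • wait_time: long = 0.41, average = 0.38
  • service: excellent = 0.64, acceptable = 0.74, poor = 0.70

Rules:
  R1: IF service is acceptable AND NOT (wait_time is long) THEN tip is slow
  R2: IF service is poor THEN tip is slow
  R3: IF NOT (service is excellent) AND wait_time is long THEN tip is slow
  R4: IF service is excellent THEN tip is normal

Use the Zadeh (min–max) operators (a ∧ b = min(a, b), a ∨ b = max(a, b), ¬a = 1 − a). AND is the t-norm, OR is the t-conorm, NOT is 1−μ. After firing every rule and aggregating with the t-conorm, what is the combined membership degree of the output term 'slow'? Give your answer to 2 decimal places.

0.70

R1: acceptable=0.74, ¬long=1−0.41=0.59; AND[min(a, b)] → w = 0.59
R2: poor=0.70 → w = 0.70
R3: ¬excellent=1−0.64=0.36, long=0.41; AND[min(a, b)] → w = 0.36
R4: excellent=0.64 → w = 0.64
Rules with consequent 'slow': {R1, R2, R3} → strengths 0.59, 0.70, 0.36
Aggregate via t-conorm [max(a, b)]: 0.70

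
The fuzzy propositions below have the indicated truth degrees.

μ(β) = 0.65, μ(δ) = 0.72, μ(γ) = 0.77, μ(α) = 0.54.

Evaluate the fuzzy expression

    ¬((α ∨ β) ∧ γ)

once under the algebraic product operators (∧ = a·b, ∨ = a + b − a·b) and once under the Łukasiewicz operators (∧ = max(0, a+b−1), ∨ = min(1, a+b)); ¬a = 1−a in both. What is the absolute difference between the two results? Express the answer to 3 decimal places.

0.124

Under algebraic product:
  α ∨ β = a + b − a·b on (0.5400, 0.6500) = 0.8390
  (α ∨ β) ∧ γ = a·b on (0.8390, 0.7700) = 0.6460
  ¬((α ∨ β) ∧ γ) = 1 − 0.6460 = 0.3540
  → value = 0.3540
Under Łukasiewicz:
  α ∨ β = min(1, a+b) on (0.54, 0.65) = 1.00
  (α ∨ β) ∧ γ = max(0, a+b−1) on (1.00, 0.77) = 0.77
  ¬((α ∨ β) ∧ γ) = 1 − 0.77 = 0.23
  → value = 0.2300
|0.3540 − 0.2300| = 0.124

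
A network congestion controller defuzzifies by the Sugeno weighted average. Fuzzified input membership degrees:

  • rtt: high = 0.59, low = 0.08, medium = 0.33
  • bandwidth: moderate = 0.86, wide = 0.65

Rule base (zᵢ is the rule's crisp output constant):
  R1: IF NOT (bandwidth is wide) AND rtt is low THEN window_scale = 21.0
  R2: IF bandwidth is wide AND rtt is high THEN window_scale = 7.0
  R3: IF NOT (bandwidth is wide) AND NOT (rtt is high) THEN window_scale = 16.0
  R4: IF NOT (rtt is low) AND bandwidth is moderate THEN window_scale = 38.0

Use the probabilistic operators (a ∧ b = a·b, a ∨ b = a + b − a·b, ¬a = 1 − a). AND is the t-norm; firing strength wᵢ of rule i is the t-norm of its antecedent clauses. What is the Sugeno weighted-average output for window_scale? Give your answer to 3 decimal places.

R1 (z=21.0): ¬wide=1−0.65=0.35, low=0.08; AND[a·b] → w = 0.0280
R2 (z=7.0): wide=0.65, high=0.59; AND[a·b] → w = 0.3835
R3 (z=16.0): ¬wide=1−0.65=0.35, ¬high=1−0.59=0.41; AND[a·b] → w = 0.1435
R4 (z=38.0): ¬low=1−0.08=0.92, moderate=0.86; AND[a·b] → w = 0.7912
Weighted average = (0.0280·21.0 + 0.3835·7.0 + 0.1435·16.0 + 0.7912·38.0) / (0.0280 + 0.3835 + 0.1435 + 0.7912)
  = 35.6341 / 1.3462 = 26.470

26.470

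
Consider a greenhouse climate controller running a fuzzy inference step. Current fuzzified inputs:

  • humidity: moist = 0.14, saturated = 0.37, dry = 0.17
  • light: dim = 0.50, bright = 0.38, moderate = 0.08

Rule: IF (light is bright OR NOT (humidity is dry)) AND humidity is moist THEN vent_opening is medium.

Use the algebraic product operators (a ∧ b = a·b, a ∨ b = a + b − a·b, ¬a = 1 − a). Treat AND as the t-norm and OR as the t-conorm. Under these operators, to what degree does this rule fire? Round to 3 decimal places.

0.125

firing strength: (bright=0.38 OR ¬dry=1−0.17=0.83) = 0.8946; AND[a·b] with moist=0.14 → w = 0.1252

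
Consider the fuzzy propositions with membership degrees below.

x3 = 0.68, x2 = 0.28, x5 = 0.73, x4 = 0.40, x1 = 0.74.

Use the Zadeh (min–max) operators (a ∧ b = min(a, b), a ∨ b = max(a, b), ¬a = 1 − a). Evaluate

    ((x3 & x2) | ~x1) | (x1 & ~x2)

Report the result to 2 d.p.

x3 & x2 = min(a, b) on (0.68, 0.28) = 0.28
~x1 = 1 − 0.74 = 0.26
(x3 & x2) | ~x1 = max(a, b) on (0.28, 0.26) = 0.28
~x2 = 1 − 0.28 = 0.72
x1 & ~x2 = min(a, b) on (0.74, 0.72) = 0.72
((x3 & x2) | ~x1) | (x1 & ~x2) = max(a, b) on (0.28, 0.72) = 0.72

0.72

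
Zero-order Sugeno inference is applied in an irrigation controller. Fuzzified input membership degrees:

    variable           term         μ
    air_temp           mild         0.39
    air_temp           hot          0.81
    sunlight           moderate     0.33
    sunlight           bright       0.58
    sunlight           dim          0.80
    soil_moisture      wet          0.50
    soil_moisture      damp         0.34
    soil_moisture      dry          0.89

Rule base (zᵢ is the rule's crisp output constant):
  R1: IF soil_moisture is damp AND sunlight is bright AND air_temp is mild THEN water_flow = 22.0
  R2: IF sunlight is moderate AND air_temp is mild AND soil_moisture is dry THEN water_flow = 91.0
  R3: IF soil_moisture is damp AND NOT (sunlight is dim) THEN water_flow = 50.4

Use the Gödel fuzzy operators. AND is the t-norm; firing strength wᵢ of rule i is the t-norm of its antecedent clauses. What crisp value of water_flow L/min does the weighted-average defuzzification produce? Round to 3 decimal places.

R1 (z=22.0): damp=0.34, bright=0.58, mild=0.39; AND[min(a, b)] → w = 0.34
R2 (z=91.0): moderate=0.33, mild=0.39, dry=0.89; AND[min(a, b)] → w = 0.33
R3 (z=50.4): damp=0.34, ¬dim=1−0.80=0.20; AND[min(a, b)] → w = 0.20
Weighted average = (0.34·22.0 + 0.33·91.0 + 0.20·50.4) / (0.34 + 0.33 + 0.20)
  = 47.5900 / 0.8700 = 54.701

54.701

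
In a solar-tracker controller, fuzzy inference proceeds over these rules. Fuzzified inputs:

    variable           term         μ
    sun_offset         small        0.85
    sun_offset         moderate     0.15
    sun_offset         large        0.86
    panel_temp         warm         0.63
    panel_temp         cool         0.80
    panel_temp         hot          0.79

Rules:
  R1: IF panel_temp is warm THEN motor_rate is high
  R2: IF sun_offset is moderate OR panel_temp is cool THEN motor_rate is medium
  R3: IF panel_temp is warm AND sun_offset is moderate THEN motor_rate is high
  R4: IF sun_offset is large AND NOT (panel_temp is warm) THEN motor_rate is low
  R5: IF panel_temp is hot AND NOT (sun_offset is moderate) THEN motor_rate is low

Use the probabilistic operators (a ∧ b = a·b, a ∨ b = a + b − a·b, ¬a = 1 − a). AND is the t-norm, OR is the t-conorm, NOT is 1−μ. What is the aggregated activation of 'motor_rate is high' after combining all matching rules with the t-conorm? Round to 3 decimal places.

R1: warm=0.63 → w = 0.6300
R2: moderate=0.15, cool=0.80; OR[a + b − a·b] → w = 0.8300
R3: warm=0.63, moderate=0.15; AND[a·b] → w = 0.0945
R4: large=0.86, ¬warm=1−0.63=0.37; AND[a·b] → w = 0.3182
R5: hot=0.79, ¬moderate=1−0.15=0.85; AND[a·b] → w = 0.6715
Rules with consequent 'high': {R1, R3} → strengths 0.6300, 0.0945
Aggregate via t-conorm [a + b − a·b]: 0.6650

0.665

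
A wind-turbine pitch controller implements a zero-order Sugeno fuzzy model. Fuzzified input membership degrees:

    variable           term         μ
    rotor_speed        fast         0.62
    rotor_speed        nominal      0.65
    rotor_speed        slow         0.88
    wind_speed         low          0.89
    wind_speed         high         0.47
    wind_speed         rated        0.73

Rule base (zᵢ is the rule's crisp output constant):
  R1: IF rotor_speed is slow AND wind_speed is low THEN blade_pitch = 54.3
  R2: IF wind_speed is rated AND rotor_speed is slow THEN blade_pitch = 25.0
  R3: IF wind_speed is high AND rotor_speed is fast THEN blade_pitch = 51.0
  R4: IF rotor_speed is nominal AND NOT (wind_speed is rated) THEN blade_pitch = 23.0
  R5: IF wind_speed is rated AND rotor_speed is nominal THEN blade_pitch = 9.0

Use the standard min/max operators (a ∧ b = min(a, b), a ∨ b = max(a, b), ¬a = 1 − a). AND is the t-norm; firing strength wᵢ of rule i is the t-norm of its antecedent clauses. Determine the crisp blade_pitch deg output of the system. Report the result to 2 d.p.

R1 (z=54.3): slow=0.88, low=0.89; AND[min(a, b)] → w = 0.88
R2 (z=25.0): rated=0.73, slow=0.88; AND[min(a, b)] → w = 0.73
R3 (z=51.0): high=0.47, fast=0.62; AND[min(a, b)] → w = 0.47
R4 (z=23.0): nominal=0.65, ¬rated=1−0.73=0.27; AND[min(a, b)] → w = 0.27
R5 (z=9.0): rated=0.73, nominal=0.65; AND[min(a, b)] → w = 0.65
Weighted average = (0.88·54.3 + 0.73·25.0 + 0.47·51.0 + 0.27·23.0 + 0.65·9.0) / (0.88 + 0.73 + 0.47 + 0.27 + 0.65)
  = 102.0640 / 3.0000 = 34.02

34.02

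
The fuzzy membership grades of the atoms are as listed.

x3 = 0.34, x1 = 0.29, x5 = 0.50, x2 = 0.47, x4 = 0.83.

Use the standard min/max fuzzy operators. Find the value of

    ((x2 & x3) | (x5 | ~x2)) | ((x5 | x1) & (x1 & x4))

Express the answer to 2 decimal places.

0.53

x2 & x3 = min(a, b) on (0.47, 0.34) = 0.34
~x2 = 1 − 0.47 = 0.53
x5 | ~x2 = max(a, b) on (0.50, 0.53) = 0.53
(x2 & x3) | (x5 | ~x2) = max(a, b) on (0.34, 0.53) = 0.53
x5 | x1 = max(a, b) on (0.50, 0.29) = 0.50
x1 & x4 = min(a, b) on (0.29, 0.83) = 0.29
(x5 | x1) & (x1 & x4) = min(a, b) on (0.50, 0.29) = 0.29
((x2 & x3) | (x5 | ~x2)) | ((x5 | x1) & (x1 & x4)) = max(a, b) on (0.53, 0.29) = 0.53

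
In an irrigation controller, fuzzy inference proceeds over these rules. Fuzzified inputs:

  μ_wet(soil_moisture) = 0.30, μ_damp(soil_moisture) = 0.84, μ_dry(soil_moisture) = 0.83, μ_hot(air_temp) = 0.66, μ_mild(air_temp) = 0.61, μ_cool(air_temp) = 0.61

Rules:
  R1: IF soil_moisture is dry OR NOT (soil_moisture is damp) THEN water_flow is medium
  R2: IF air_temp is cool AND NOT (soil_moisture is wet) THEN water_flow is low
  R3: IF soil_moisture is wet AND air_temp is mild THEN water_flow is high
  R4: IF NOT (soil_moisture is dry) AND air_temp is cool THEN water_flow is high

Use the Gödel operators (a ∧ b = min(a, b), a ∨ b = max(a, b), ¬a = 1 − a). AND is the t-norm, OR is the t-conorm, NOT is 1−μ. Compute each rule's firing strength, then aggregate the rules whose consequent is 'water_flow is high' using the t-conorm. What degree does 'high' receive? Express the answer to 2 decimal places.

R1: dry=0.83, ¬damp=1−0.84=0.16; OR[max(a, b)] → w = 0.83
R2: cool=0.61, ¬wet=1−0.30=0.70; AND[min(a, b)] → w = 0.61
R3: wet=0.30, mild=0.61; AND[min(a, b)] → w = 0.30
R4: ¬dry=1−0.83=0.17, cool=0.61; AND[min(a, b)] → w = 0.17
Rules with consequent 'high': {R3, R4} → strengths 0.30, 0.17
Aggregate via t-conorm [max(a, b)]: 0.30

0.30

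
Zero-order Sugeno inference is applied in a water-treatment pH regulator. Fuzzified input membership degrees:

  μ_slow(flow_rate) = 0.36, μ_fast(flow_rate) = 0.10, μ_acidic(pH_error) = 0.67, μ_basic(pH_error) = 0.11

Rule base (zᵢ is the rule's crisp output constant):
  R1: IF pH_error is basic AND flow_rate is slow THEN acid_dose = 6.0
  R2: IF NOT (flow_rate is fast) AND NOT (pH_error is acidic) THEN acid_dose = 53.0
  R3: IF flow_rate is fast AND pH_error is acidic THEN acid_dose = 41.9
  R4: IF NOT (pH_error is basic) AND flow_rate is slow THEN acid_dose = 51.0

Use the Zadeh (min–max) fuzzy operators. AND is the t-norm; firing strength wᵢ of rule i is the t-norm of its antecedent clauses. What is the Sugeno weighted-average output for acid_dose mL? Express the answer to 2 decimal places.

45.22

R1 (z=6.0): basic=0.11, slow=0.36; AND[min(a, b)] → w = 0.11
R2 (z=53.0): ¬fast=1−0.10=0.90, ¬acidic=1−0.67=0.33; AND[min(a, b)] → w = 0.33
R3 (z=41.9): fast=0.10, acidic=0.67; AND[min(a, b)] → w = 0.10
R4 (z=51.0): ¬basic=1−0.11=0.89, slow=0.36; AND[min(a, b)] → w = 0.36
Weighted average = (0.11·6.0 + 0.33·53.0 + 0.10·41.9 + 0.36·51.0) / (0.11 + 0.33 + 0.10 + 0.36)
  = 40.7000 / 0.9000 = 45.22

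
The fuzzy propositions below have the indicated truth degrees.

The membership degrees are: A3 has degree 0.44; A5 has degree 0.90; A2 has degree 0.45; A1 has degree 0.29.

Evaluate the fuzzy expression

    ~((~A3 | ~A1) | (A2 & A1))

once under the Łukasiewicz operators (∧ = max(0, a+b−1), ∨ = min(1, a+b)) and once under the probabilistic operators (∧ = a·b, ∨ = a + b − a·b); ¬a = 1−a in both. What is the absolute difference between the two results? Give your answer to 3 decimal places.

0.111

Under Łukasiewicz:
  ~A3 = 1 − 0.44 = 0.56
  ~A1 = 1 − 0.29 = 0.71
  ~A3 | ~A1 = min(1, a+b) on (0.56, 0.71) = 1.00
  A2 & A1 = max(0, a+b−1) on (0.45, 0.29) = 0.00
  (~A3 | ~A1) | (A2 & A1) = min(1, a+b) on (1.00, 0.00) = 1.00
  ~((~A3 | ~A1) | (A2 & A1)) = 1 − 1.00 = 0.00
  → value = 0.0000
Under probabilistic:
  ~A3 = 1 − 0.4400 = 0.5600
  ~A1 = 1 − 0.2900 = 0.7100
  ~A3 | ~A1 = a + b − a·b on (0.5600, 0.7100) = 0.8724
  A2 & A1 = a·b on (0.4500, 0.2900) = 0.1305
  (~A3 | ~A1) | (A2 & A1) = a + b − a·b on (0.8724, 0.1305) = 0.8891
  ~((~A3 | ~A1) | (A2 & A1)) = 1 − 0.8891 = 0.1109
  → value = 0.1109
|0.0000 − 0.1109| = 0.111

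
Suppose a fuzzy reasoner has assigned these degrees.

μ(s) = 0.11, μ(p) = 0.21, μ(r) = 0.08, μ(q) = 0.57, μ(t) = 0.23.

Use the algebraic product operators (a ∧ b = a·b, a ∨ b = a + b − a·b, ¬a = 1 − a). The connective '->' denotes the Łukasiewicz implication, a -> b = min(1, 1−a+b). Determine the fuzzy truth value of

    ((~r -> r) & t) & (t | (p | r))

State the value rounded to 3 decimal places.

0.016

~r = 1 − 0.0800 = 0.9200
~r -> r  [Łukasiewicz: min(1, 1−a+b)] with a=0.9200, b=0.0800 → 0.1600
(~r -> r) & t = a·b on (0.1600, 0.2300) = 0.0368
p | r = a + b − a·b on (0.2100, 0.0800) = 0.2732
t | (p | r) = a + b − a·b on (0.2300, 0.2732) = 0.4404
((~r -> r) & t) & (t | (p | r)) = a·b on (0.0368, 0.4404) = 0.0162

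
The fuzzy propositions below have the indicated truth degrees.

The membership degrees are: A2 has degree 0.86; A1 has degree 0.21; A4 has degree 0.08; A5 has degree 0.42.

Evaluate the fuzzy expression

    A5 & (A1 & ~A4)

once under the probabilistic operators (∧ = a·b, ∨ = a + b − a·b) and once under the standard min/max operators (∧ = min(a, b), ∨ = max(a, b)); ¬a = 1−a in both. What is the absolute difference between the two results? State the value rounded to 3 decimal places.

0.129

Under probabilistic:
  ~A4 = 1 − 0.0800 = 0.9200
  A1 & ~A4 = a·b on (0.2100, 0.9200) = 0.1932
  A5 & (A1 & ~A4) = a·b on (0.4200, 0.1932) = 0.0811
  → value = 0.0811
Under standard min/max:
  ~A4 = 1 − 0.08 = 0.92
  A1 & ~A4 = min(a, b) on (0.21, 0.92) = 0.21
  A5 & (A1 & ~A4) = min(a, b) on (0.42, 0.21) = 0.21
  → value = 0.2100
|0.0811 − 0.2100| = 0.129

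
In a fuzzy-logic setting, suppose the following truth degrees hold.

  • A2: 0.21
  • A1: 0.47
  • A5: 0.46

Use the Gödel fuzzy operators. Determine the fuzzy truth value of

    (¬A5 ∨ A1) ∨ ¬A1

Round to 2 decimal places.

0.54

¬A5 = 1 − 0.46 = 0.54
¬A5 ∨ A1 = max(a, b) on (0.54, 0.47) = 0.54
¬A1 = 1 − 0.47 = 0.53
(¬A5 ∨ A1) ∨ ¬A1 = max(a, b) on (0.54, 0.53) = 0.54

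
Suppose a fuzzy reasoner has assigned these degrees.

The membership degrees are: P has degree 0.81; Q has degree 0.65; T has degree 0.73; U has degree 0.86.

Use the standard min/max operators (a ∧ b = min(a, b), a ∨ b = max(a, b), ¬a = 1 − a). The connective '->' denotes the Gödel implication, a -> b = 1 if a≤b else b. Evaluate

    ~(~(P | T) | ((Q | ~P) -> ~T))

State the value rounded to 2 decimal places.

P | T = max(a, b) on (0.81, 0.73) = 0.81
~(P | T) = 1 − 0.81 = 0.19
~P = 1 − 0.81 = 0.19
Q | ~P = max(a, b) on (0.65, 0.19) = 0.65
~T = 1 − 0.73 = 0.27
(Q | ~P) -> ~T  [Gödel: 1 if a≤b else b] with a=0.65, b=0.27 → 0.27
~(P | T) | ((Q | ~P) -> ~T) = max(a, b) on (0.19, 0.27) = 0.27
~(~(P | T) | ((Q | ~P) -> ~T)) = 1 − 0.27 = 0.73

0.73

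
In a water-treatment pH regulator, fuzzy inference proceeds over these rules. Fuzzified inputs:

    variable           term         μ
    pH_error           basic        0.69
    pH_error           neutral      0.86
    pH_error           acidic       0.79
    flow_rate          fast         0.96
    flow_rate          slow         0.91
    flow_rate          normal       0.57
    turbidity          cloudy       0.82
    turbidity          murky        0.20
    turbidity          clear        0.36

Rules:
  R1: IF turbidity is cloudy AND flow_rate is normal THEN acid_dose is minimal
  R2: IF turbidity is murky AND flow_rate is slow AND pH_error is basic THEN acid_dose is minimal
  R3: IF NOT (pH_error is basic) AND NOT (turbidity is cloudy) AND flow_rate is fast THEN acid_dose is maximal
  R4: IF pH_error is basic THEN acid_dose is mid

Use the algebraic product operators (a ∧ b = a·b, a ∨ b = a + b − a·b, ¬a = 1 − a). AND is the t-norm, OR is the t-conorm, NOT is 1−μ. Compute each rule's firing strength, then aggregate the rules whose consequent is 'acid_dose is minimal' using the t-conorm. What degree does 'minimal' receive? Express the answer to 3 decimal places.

R1: cloudy=0.82, normal=0.57; AND[a·b] → w = 0.4674
R2: murky=0.20, slow=0.91, basic=0.69; AND[a·b] → w = 0.1256
R3: ¬basic=1−0.69=0.31, ¬cloudy=1−0.82=0.18, fast=0.96; AND[a·b] → w = 0.0536
R4: basic=0.69 → w = 0.6900
Rules with consequent 'minimal': {R1, R2} → strengths 0.4674, 0.1256
Aggregate via t-conorm [a + b − a·b]: 0.5343

0.534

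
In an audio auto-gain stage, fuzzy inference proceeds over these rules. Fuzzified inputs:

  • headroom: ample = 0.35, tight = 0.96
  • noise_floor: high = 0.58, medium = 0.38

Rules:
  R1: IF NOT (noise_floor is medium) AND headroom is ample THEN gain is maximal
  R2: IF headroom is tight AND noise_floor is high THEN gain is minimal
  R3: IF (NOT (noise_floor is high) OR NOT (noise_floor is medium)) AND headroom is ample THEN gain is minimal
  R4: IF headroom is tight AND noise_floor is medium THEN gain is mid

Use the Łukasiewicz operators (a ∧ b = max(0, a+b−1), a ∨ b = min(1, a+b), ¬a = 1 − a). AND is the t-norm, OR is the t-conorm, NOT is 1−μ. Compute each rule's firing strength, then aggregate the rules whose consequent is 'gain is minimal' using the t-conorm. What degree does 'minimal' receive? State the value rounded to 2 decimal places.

R1: ¬medium=1−0.38=0.62, ample=0.35; AND[max(0, a+b−1)] → w = 0.00
R2: tight=0.96, high=0.58; AND[max(0, a+b−1)] → w = 0.54
R3: (¬high=1−0.58=0.42 OR ¬medium=1−0.38=0.62) = 1.00; AND[max(0, a+b−1)] with ample=0.35 → w = 0.35
R4: tight=0.96, medium=0.38; AND[max(0, a+b−1)] → w = 0.34
Rules with consequent 'minimal': {R2, R3} → strengths 0.54, 0.35
Aggregate via t-conorm [min(1, a+b)]: 0.89

0.89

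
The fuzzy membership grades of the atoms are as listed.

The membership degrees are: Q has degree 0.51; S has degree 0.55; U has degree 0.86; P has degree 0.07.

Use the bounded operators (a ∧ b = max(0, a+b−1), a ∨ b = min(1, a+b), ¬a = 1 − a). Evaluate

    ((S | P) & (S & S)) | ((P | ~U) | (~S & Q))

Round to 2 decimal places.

S | P = min(1, a+b) on (0.55, 0.07) = 0.62
S & S = max(0, a+b−1) on (0.55, 0.55) = 0.10
(S | P) & (S & S) = max(0, a+b−1) on (0.62, 0.10) = 0.00
~U = 1 − 0.86 = 0.14
P | ~U = min(1, a+b) on (0.07, 0.14) = 0.21
~S = 1 − 0.55 = 0.45
~S & Q = max(0, a+b−1) on (0.45, 0.51) = 0.00
(P | ~U) | (~S & Q) = min(1, a+b) on (0.21, 0.00) = 0.21
((S | P) & (S & S)) | ((P | ~U) | (~S & Q)) = min(1, a+b) on (0.00, 0.21) = 0.21

0.21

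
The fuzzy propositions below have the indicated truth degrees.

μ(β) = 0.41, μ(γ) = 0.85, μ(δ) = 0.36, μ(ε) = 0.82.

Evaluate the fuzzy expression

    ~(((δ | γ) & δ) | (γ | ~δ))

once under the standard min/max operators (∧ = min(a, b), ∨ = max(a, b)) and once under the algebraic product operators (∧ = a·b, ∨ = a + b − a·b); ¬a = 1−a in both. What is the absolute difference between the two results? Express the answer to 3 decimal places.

0.114

Under standard min/max:
  δ | γ = max(a, b) on (0.36, 0.85) = 0.85
  (δ | γ) & δ = min(a, b) on (0.85, 0.36) = 0.36
  ~δ = 1 − 0.36 = 0.64
  γ | ~δ = max(a, b) on (0.85, 0.64) = 0.85
  ((δ | γ) & δ) | (γ | ~δ) = max(a, b) on (0.36, 0.85) = 0.85
  ~(((δ | γ) & δ) | (γ | ~δ)) = 1 − 0.85 = 0.15
  → value = 0.1500
Under algebraic product:
  δ | γ = a + b − a·b on (0.3600, 0.8500) = 0.9040
  (δ | γ) & δ = a·b on (0.9040, 0.3600) = 0.3254
  ~δ = 1 − 0.3600 = 0.6400
  γ | ~δ = a + b − a·b on (0.8500, 0.6400) = 0.9460
  ((δ | γ) & δ) | (γ | ~δ) = a + b − a·b on (0.3254, 0.9460) = 0.9636
  ~(((δ | γ) & δ) | (γ | ~δ)) = 1 − 0.9636 = 0.0364
  → value = 0.0364
|0.1500 − 0.0364| = 0.114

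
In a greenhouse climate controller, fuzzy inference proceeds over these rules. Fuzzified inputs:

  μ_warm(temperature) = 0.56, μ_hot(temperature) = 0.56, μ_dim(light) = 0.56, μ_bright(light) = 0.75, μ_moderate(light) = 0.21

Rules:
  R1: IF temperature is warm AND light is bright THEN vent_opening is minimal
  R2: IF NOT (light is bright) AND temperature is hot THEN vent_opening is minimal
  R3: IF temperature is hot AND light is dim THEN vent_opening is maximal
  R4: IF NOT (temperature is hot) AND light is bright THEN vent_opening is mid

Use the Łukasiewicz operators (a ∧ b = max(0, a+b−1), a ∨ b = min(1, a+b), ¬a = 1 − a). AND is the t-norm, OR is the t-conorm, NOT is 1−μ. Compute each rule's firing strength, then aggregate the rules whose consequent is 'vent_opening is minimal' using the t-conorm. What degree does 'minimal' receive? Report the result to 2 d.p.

0.31

R1: warm=0.56, bright=0.75; AND[max(0, a+b−1)] → w = 0.31
R2: ¬bright=1−0.75=0.25, hot=0.56; AND[max(0, a+b−1)] → w = 0.00
R3: hot=0.56, dim=0.56; AND[max(0, a+b−1)] → w = 0.12
R4: ¬hot=1−0.56=0.44, bright=0.75; AND[max(0, a+b−1)] → w = 0.19
Rules with consequent 'minimal': {R1, R2} → strengths 0.31, 0.00
Aggregate via t-conorm [min(1, a+b)]: 0.31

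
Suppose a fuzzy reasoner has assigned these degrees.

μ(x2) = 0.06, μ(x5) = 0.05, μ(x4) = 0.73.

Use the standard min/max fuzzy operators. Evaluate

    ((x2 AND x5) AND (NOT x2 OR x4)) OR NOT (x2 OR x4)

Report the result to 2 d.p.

0.27

x2 AND x5 = min(a, b) on (0.06, 0.05) = 0.05
NOT x2 = 1 − 0.06 = 0.94
NOT x2 OR x4 = max(a, b) on (0.94, 0.73) = 0.94
(x2 AND x5) AND (NOT x2 OR x4) = min(a, b) on (0.05, 0.94) = 0.05
x2 OR x4 = max(a, b) on (0.06, 0.73) = 0.73
NOT (x2 OR x4) = 1 − 0.73 = 0.27
((x2 AND x5) AND (NOT x2 OR x4)) OR NOT (x2 OR x4) = max(a, b) on (0.05, 0.27) = 0.27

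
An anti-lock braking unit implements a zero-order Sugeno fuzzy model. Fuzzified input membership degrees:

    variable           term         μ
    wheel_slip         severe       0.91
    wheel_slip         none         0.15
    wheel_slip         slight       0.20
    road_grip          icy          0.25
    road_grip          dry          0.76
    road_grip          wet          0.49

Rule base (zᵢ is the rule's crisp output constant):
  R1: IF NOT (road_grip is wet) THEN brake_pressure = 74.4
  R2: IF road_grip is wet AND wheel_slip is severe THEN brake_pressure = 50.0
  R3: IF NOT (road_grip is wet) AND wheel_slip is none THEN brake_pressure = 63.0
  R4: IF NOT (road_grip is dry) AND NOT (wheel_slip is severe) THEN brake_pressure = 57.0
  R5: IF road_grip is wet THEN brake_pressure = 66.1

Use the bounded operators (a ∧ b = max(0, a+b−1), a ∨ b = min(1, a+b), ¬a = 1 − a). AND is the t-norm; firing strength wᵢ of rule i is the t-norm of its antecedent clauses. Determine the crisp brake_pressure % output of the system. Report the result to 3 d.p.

64.524

R1 (z=74.4): ¬wet=1−0.49=0.51 → w = 0.51
R2 (z=50.0): wet=0.49, severe=0.91; AND[max(0, a+b−1)] → w = 0.40
R3 (z=63.0): ¬wet=1−0.49=0.51, none=0.15; AND[max(0, a+b−1)] → w = 0.00
R4 (z=57.0): ¬dry=1−0.76=0.24, ¬severe=1−0.91=0.09; AND[max(0, a+b−1)] → w = 0.00
R5 (z=66.1): wet=0.49 → w = 0.49
Weighted average = (0.51·74.4 + 0.40·50.0 + 0.00·63.0 + 0.00·57.0 + 0.49·66.1) / (0.51 + 0.40 + 0.00 + 0.00 + 0.49)
  = 90.3330 / 1.4000 = 64.524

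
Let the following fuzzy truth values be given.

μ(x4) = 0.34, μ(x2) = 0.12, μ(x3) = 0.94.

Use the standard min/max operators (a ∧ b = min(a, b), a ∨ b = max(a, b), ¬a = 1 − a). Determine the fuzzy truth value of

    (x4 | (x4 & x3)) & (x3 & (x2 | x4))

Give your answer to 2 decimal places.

x4 & x3 = min(a, b) on (0.34, 0.94) = 0.34
x4 | (x4 & x3) = max(a, b) on (0.34, 0.34) = 0.34
x2 | x4 = max(a, b) on (0.12, 0.34) = 0.34
x3 & (x2 | x4) = min(a, b) on (0.94, 0.34) = 0.34
(x4 | (x4 & x3)) & (x3 & (x2 | x4)) = min(a, b) on (0.34, 0.34) = 0.34

0.34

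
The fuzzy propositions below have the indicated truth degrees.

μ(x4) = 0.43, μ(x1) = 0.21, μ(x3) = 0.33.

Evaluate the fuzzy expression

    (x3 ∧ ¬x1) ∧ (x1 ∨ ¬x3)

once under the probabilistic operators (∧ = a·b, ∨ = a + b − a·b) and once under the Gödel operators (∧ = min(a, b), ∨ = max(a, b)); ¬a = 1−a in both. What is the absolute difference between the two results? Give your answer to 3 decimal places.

0.137

Under probabilistic:
  ¬x1 = 1 − 0.2100 = 0.7900
  x3 ∧ ¬x1 = a·b on (0.3300, 0.7900) = 0.2607
  ¬x3 = 1 − 0.3300 = 0.6700
  x1 ∨ ¬x3 = a + b − a·b on (0.2100, 0.6700) = 0.7393
  (x3 ∧ ¬x1) ∧ (x1 ∨ ¬x3) = a·b on (0.2607, 0.7393) = 0.1927
  → value = 0.1927
Under Gödel:
  ¬x1 = 1 − 0.21 = 0.79
  x3 ∧ ¬x1 = min(a, b) on (0.33, 0.79) = 0.33
  ¬x3 = 1 − 0.33 = 0.67
  x1 ∨ ¬x3 = max(a, b) on (0.21, 0.67) = 0.67
  (x3 ∧ ¬x1) ∧ (x1 ∨ ¬x3) = min(a, b) on (0.33, 0.67) = 0.33
  → value = 0.3300
|0.1927 − 0.3300| = 0.137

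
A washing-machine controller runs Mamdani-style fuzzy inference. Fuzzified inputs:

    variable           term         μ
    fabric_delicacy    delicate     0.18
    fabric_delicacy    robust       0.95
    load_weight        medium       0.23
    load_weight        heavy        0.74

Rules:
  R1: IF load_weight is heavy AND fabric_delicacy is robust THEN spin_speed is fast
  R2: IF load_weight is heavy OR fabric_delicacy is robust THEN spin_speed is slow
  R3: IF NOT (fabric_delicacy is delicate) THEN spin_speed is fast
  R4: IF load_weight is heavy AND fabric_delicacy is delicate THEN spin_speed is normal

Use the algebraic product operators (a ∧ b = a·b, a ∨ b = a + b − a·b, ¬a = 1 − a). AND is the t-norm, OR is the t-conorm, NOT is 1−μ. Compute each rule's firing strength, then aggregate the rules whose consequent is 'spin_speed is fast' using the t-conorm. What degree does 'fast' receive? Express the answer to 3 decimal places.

R1: heavy=0.74, robust=0.95; AND[a·b] → w = 0.7030
R2: heavy=0.74, robust=0.95; OR[a + b − a·b] → w = 0.9870
R3: ¬delicate=1−0.18=0.82 → w = 0.8200
R4: heavy=0.74, delicate=0.18; AND[a·b] → w = 0.1332
Rules with consequent 'fast': {R1, R3} → strengths 0.7030, 0.8200
Aggregate via t-conorm [a + b − a·b]: 0.9465

0.947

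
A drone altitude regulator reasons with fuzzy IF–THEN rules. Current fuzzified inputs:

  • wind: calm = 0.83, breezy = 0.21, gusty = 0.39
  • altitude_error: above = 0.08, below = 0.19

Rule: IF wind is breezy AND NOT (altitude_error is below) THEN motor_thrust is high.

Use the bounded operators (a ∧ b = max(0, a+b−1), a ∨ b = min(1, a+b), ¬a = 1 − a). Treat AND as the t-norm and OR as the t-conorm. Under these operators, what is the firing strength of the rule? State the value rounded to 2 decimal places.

firing strength: breezy=0.21, ¬below=1−0.19=0.81; AND[max(0, a+b−1)] → w = 0.02

0.02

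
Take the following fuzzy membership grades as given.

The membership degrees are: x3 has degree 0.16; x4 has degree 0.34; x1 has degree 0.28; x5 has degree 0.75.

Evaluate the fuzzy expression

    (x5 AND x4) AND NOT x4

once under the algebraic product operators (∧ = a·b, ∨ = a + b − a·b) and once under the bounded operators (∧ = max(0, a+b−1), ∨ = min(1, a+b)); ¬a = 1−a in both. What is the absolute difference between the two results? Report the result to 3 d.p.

0.168

Under algebraic product:
  x5 AND x4 = a·b on (0.7500, 0.3400) = 0.2550
  NOT x4 = 1 − 0.3400 = 0.6600
  (x5 AND x4) AND NOT x4 = a·b on (0.2550, 0.6600) = 0.1683
  → value = 0.1683
Under bounded:
  x5 AND x4 = max(0, a+b−1) on (0.75, 0.34) = 0.09
  NOT x4 = 1 − 0.34 = 0.66
  (x5 AND x4) AND NOT x4 = max(0, a+b−1) on (0.09, 0.66) = 0.00
  → value = 0.0000
|0.1683 − 0.0000| = 0.168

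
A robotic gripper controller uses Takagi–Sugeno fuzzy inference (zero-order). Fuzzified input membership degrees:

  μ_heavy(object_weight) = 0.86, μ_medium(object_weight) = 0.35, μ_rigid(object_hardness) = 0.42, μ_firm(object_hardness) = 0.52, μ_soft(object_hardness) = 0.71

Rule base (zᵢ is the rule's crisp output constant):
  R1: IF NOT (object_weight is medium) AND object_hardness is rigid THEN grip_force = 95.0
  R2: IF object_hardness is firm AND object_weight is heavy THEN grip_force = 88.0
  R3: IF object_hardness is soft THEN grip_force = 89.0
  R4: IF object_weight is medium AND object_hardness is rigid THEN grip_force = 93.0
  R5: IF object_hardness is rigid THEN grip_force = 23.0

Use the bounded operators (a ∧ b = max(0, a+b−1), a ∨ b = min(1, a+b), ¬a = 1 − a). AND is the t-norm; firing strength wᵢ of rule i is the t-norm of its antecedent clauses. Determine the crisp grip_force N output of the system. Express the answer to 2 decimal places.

R1 (z=95.0): ¬medium=1−0.35=0.65, rigid=0.42; AND[max(0, a+b−1)] → w = 0.07
R2 (z=88.0): firm=0.52, heavy=0.86; AND[max(0, a+b−1)] → w = 0.38
R3 (z=89.0): soft=0.71 → w = 0.71
R4 (z=93.0): medium=0.35, rigid=0.42; AND[max(0, a+b−1)] → w = 0.00
R5 (z=23.0): rigid=0.42 → w = 0.42
Weighted average = (0.07·95.0 + 0.38·88.0 + 0.71·89.0 + 0.00·93.0 + 0.42·23.0) / (0.07 + 0.38 + 0.71 + 0.00 + 0.42)
  = 112.9400 / 1.5800 = 71.48

71.48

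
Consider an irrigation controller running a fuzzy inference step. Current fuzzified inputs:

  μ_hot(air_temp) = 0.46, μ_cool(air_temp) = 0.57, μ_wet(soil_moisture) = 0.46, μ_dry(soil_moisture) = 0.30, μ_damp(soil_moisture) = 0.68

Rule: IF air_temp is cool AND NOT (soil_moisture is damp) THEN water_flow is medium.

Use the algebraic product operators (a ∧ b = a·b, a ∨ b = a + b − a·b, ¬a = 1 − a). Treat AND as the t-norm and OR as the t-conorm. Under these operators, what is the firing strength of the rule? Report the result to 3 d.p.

firing strength: cool=0.57, ¬damp=1−0.68=0.32; AND[a·b] → w = 0.1824

0.182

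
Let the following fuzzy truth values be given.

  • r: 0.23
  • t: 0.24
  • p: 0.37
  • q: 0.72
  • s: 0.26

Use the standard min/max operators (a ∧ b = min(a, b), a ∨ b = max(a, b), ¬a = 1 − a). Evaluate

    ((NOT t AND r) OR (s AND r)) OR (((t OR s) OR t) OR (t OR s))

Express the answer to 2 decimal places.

0.26

NOT t = 1 − 0.24 = 0.76
NOT t AND r = min(a, b) on (0.76, 0.23) = 0.23
s AND r = min(a, b) on (0.26, 0.23) = 0.23
(NOT t AND r) OR (s AND r) = max(a, b) on (0.23, 0.23) = 0.23
t OR s = max(a, b) on (0.24, 0.26) = 0.26
(t OR s) OR t = max(a, b) on (0.26, 0.24) = 0.26
t OR s = max(a, b) on (0.24, 0.26) = 0.26
((t OR s) OR t) OR (t OR s) = max(a, b) on (0.26, 0.26) = 0.26
((NOT t AND r) OR (s AND r)) OR (((t OR s) OR t) OR (t OR s)) = max(a, b) on (0.23, 0.26) = 0.26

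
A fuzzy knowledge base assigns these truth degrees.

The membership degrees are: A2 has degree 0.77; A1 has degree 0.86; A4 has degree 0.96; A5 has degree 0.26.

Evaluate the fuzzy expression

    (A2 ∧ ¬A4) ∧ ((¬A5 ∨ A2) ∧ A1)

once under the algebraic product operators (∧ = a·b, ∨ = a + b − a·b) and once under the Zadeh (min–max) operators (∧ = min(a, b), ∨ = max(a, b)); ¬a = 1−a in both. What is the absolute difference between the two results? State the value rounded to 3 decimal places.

Under algebraic product:
  ¬A4 = 1 − 0.9600 = 0.0400
  A2 ∧ ¬A4 = a·b on (0.7700, 0.0400) = 0.0308
  ¬A5 = 1 − 0.2600 = 0.7400
  ¬A5 ∨ A2 = a + b − a·b on (0.7400, 0.7700) = 0.9402
  (¬A5 ∨ A2) ∧ A1 = a·b on (0.9402, 0.8600) = 0.8086
  (A2 ∧ ¬A4) ∧ ((¬A5 ∨ A2) ∧ A1) = a·b on (0.0308, 0.8086) = 0.0249
  → value = 0.0249
Under Zadeh (min–max):
  ¬A4 = 1 − 0.96 = 0.04
  A2 ∧ ¬A4 = min(a, b) on (0.77, 0.04) = 0.04
  ¬A5 = 1 − 0.26 = 0.74
  ¬A5 ∨ A2 = max(a, b) on (0.74, 0.77) = 0.77
  (¬A5 ∨ A2) ∧ A1 = min(a, b) on (0.77, 0.86) = 0.77
  (A2 ∧ ¬A4) ∧ ((¬A5 ∨ A2) ∧ A1) = min(a, b) on (0.04, 0.77) = 0.04
  → value = 0.0400
|0.0249 − 0.0400| = 0.015

0.015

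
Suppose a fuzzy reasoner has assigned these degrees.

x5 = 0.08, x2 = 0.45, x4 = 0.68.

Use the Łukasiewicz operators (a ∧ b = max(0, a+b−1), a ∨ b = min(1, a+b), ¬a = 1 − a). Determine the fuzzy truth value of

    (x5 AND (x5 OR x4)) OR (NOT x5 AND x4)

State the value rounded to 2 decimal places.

x5 OR x4 = min(1, a+b) on (0.08, 0.68) = 0.76
x5 AND (x5 OR x4) = max(0, a+b−1) on (0.08, 0.76) = 0.00
NOT x5 = 1 − 0.08 = 0.92
NOT x5 AND x4 = max(0, a+b−1) on (0.92, 0.68) = 0.60
(x5 AND (x5 OR x4)) OR (NOT x5 AND x4) = min(1, a+b) on (0.00, 0.60) = 0.60

0.60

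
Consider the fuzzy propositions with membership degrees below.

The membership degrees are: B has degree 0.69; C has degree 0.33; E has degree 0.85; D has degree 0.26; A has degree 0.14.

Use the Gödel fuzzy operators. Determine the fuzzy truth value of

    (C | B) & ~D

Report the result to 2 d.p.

0.69

C | B = max(a, b) on (0.33, 0.69) = 0.69
~D = 1 − 0.26 = 0.74
(C | B) & ~D = min(a, b) on (0.69, 0.74) = 0.69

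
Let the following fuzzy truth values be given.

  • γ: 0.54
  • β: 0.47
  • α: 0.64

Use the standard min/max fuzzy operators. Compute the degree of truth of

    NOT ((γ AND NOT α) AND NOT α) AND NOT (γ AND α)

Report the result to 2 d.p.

NOT α = 1 − 0.64 = 0.36
γ AND NOT α = min(a, b) on (0.54, 0.36) = 0.36
NOT α = 1 − 0.64 = 0.36
(γ AND NOT α) AND NOT α = min(a, b) on (0.36, 0.36) = 0.36
NOT ((γ AND NOT α) AND NOT α) = 1 − 0.36 = 0.64
γ AND α = min(a, b) on (0.54, 0.64) = 0.54
NOT (γ AND α) = 1 − 0.54 = 0.46
NOT ((γ AND NOT α) AND NOT α) AND NOT (γ AND α) = min(a, b) on (0.64, 0.46) = 0.46

0.46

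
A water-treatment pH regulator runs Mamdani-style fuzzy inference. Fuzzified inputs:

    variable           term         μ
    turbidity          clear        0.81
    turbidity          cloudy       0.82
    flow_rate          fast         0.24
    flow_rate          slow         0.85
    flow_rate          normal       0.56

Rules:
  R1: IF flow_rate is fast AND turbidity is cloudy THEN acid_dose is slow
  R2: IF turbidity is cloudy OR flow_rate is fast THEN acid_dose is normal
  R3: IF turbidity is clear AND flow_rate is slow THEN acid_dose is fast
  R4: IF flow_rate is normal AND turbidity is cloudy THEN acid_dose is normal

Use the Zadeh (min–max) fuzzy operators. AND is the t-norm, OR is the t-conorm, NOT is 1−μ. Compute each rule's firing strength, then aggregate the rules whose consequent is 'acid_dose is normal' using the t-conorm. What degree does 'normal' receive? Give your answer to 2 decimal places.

0.82

R1: fast=0.24, cloudy=0.82; AND[min(a, b)] → w = 0.24
R2: cloudy=0.82, fast=0.24; OR[max(a, b)] → w = 0.82
R3: clear=0.81, slow=0.85; AND[min(a, b)] → w = 0.81
R4: normal=0.56, cloudy=0.82; AND[min(a, b)] → w = 0.56
Rules with consequent 'normal': {R2, R4} → strengths 0.82, 0.56
Aggregate via t-conorm [max(a, b)]: 0.82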